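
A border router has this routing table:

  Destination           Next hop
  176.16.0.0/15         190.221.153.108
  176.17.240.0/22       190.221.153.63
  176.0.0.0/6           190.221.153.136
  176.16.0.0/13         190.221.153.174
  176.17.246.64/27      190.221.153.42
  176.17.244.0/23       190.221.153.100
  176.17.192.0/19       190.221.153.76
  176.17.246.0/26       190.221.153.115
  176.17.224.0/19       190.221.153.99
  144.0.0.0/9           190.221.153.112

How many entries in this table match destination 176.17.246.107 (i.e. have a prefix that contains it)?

Prefixes containing 176.17.246.107:
  176.0.0.0/6 (176.0.0.0 - 179.255.255.255)
  176.16.0.0/13 (176.16.0.0 - 176.23.255.255)
  176.16.0.0/15 (176.16.0.0 - 176.17.255.255)
  176.17.224.0/19 (176.17.224.0 - 176.17.255.255)
Total matching entries: 4.

4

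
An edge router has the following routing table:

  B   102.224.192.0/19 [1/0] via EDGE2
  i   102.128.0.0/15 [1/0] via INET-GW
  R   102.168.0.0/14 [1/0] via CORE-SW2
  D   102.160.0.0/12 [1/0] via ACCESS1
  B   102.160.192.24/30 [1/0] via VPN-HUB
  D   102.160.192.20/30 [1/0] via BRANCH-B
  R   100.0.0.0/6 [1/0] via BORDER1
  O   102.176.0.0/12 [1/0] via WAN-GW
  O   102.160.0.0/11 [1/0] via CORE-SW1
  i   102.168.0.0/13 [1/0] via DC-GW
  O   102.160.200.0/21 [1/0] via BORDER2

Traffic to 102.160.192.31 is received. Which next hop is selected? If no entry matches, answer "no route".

ACCESS1

Routes whose prefix contains 102.160.192.31:
  100.0.0.0/6 (100.0.0.0 - 103.255.255.255) -> BORDER1
  102.160.0.0/11 (102.160.0.0 - 102.191.255.255) -> CORE-SW1
  102.160.0.0/12 (102.160.0.0 - 102.175.255.255) -> ACCESS1
More-specific entries that do NOT match:
  102.160.192.24/30 (102.160.192.24 - 102.160.192.27) does not contain 102.160.192.31
  102.160.192.20/30 (102.160.192.20 - 102.160.192.23) does not contain 102.160.192.31
  102.160.200.0/21 (102.160.200.0 - 102.160.207.255) does not contain 102.160.192.31
  102.224.192.0/19 (102.224.192.0 - 102.224.223.255) does not contain 102.160.192.31
  102.128.0.0/15 (102.128.0.0 - 102.129.255.255) does not contain 102.160.192.31
  102.168.0.0/14 (102.168.0.0 - 102.171.255.255) does not contain 102.160.192.31
  102.168.0.0/13 (102.168.0.0 - 102.175.255.255) does not contain 102.160.192.31
Longest matching prefix is /12 -> next hop ACCESS1.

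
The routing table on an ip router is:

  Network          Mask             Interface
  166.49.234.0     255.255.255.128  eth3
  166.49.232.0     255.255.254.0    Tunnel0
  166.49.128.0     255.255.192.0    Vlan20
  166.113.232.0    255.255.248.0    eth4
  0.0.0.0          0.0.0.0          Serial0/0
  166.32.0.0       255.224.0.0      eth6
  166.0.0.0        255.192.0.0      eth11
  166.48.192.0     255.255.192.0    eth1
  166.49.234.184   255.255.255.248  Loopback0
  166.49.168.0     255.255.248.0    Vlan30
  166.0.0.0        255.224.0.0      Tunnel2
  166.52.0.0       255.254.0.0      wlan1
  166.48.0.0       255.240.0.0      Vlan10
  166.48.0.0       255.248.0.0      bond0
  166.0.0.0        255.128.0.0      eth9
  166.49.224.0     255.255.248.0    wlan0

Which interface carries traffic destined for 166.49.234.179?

Routes whose prefix contains 166.49.234.179:
  0.0.0.0/0 (default, matches everything) -> Serial0/0
  166.0.0.0/9 (166.0.0.0 - 166.127.255.255) -> eth9
  166.0.0.0/10 (166.0.0.0 - 166.63.255.255) -> eth11
  166.32.0.0/11 (166.32.0.0 - 166.63.255.255) -> eth6
  166.48.0.0/12 (166.48.0.0 - 166.63.255.255) -> Vlan10
  166.48.0.0/13 (166.48.0.0 - 166.55.255.255) -> bond0
More-specific entries that do NOT match:
  166.49.234.184/29 (166.49.234.184 - 166.49.234.191) does not contain 166.49.234.179
  166.49.234.0/25 (166.49.234.0 - 166.49.234.127) does not contain 166.49.234.179
  166.49.232.0/23 (166.49.232.0 - 166.49.233.255) does not contain 166.49.234.179
  166.113.232.0/21 (166.113.232.0 - 166.113.239.255) does not contain 166.49.234.179
  166.49.168.0/21 (166.49.168.0 - 166.49.175.255) does not contain 166.49.234.179
  166.49.224.0/21 (166.49.224.0 - 166.49.231.255) does not contain 166.49.234.179
  166.49.128.0/18 (166.49.128.0 - 166.49.191.255) does not contain 166.49.234.179
  166.48.192.0/18 (166.48.192.0 - 166.48.255.255) does not contain 166.49.234.179
  166.52.0.0/15 (166.52.0.0 - 166.53.255.255) does not contain 166.49.234.179
Longest matching prefix is /13 -> interface bond0.

bond0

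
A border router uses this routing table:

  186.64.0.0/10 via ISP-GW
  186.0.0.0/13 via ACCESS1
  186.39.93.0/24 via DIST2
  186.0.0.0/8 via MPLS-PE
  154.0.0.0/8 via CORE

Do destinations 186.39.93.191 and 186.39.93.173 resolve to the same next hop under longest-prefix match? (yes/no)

186.39.93.191: longest match 186.39.93.0/24 -> DIST2
186.39.93.173: longest match 186.39.93.0/24 -> DIST2

yes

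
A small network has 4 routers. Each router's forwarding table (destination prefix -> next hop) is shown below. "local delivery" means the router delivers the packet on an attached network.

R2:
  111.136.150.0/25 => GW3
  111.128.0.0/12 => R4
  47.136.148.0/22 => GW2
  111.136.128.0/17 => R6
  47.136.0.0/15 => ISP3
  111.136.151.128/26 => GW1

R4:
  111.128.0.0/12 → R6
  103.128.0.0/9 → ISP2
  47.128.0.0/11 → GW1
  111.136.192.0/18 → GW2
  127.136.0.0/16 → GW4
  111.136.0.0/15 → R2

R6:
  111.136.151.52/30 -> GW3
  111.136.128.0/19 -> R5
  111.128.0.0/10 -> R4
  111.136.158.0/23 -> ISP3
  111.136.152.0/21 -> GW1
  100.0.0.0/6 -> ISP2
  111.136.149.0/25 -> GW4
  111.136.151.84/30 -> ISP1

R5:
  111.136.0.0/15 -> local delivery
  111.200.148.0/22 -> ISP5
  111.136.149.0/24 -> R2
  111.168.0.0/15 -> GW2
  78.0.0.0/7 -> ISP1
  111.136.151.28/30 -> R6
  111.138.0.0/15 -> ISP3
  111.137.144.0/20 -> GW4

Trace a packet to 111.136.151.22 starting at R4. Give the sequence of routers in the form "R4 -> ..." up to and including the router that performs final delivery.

R4 -> R2 -> R6 -> R5

At R4: longest match for 111.136.151.22 is 111.136.0.0/15 -> R2
At R2: longest match for 111.136.151.22 is 111.136.128.0/17 -> R6
At R6: longest match for 111.136.151.22 is 111.136.128.0/19 -> R5
At R5: longest match for 111.136.151.22 is 111.136.0.0/15 -> local delivery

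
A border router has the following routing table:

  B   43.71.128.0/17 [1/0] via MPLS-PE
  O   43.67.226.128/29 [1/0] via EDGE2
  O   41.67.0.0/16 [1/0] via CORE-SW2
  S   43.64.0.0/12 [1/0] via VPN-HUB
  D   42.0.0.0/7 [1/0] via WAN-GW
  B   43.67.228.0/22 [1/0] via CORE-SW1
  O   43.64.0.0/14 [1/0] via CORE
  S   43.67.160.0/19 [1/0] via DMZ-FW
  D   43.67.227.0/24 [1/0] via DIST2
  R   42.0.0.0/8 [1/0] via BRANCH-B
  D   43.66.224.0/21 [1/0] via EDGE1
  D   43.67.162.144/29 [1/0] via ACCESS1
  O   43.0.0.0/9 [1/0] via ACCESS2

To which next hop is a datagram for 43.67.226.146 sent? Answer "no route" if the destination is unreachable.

CORE

Routes whose prefix contains 43.67.226.146:
  42.0.0.0/7 (42.0.0.0 - 43.255.255.255) -> WAN-GW
  43.0.0.0/9 (43.0.0.0 - 43.127.255.255) -> ACCESS2
  43.64.0.0/12 (43.64.0.0 - 43.79.255.255) -> VPN-HUB
  43.64.0.0/14 (43.64.0.0 - 43.67.255.255) -> CORE
More-specific entries that do NOT match:
  43.67.226.128/29 (43.67.226.128 - 43.67.226.135) does not contain 43.67.226.146
  43.67.162.144/29 (43.67.162.144 - 43.67.162.151) does not contain 43.67.226.146
  43.67.227.0/24 (43.67.227.0 - 43.67.227.255) does not contain 43.67.226.146
  43.67.228.0/22 (43.67.228.0 - 43.67.231.255) does not contain 43.67.226.146
  43.66.224.0/21 (43.66.224.0 - 43.66.231.255) does not contain 43.67.226.146
  43.67.160.0/19 (43.67.160.0 - 43.67.191.255) does not contain 43.67.226.146
  43.71.128.0/17 (43.71.128.0 - 43.71.255.255) does not contain 43.67.226.146
  41.67.0.0/16 (41.67.0.0 - 41.67.255.255) does not contain 43.67.226.146
Longest matching prefix is /14 -> next hop CORE.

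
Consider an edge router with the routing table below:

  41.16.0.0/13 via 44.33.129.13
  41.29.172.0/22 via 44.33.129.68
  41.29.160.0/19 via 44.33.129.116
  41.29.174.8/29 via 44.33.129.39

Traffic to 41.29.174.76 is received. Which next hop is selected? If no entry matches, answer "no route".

Routes whose prefix contains 41.29.174.76:
  41.29.160.0/19 (41.29.160.0 - 41.29.191.255) -> 44.33.129.116
  41.29.172.0/22 (41.29.172.0 - 41.29.175.255) -> 44.33.129.68
More-specific entries that do NOT match:
  41.29.174.8/29 (41.29.174.8 - 41.29.174.15) does not contain 41.29.174.76
Longest matching prefix is /22 -> next hop 44.33.129.68.

44.33.129.68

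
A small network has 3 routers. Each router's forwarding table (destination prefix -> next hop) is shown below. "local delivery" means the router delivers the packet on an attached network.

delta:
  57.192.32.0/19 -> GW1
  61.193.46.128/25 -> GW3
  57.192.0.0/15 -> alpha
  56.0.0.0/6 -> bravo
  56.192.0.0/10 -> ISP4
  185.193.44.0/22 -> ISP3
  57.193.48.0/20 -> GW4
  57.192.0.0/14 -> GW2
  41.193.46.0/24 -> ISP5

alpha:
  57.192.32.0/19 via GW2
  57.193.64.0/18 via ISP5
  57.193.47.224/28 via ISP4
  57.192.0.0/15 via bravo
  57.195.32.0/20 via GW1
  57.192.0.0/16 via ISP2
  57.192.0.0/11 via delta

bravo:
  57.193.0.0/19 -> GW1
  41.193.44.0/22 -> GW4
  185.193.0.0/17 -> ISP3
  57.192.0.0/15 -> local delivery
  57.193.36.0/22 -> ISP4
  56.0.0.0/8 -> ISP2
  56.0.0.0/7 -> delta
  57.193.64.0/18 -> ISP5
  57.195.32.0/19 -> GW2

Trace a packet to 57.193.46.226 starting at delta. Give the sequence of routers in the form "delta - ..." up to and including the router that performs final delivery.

delta - alpha - bravo

At delta: longest match for 57.193.46.226 is 57.192.0.0/15 -> alpha
At alpha: longest match for 57.193.46.226 is 57.192.0.0/15 -> bravo
At bravo: longest match for 57.193.46.226 is 57.192.0.0/15 -> local delivery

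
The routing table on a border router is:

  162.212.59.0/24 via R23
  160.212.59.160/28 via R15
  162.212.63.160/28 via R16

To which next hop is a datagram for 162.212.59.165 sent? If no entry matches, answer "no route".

Routes whose prefix contains 162.212.59.165:
  162.212.59.0/24 (162.212.59.0 - 162.212.59.255) -> R23
More-specific entries that do NOT match:
  160.212.59.160/28 (160.212.59.160 - 160.212.59.175) does not contain 162.212.59.165
  162.212.63.160/28 (162.212.63.160 - 162.212.63.175) does not contain 162.212.59.165
Longest matching prefix is /24 -> next hop R23.

R23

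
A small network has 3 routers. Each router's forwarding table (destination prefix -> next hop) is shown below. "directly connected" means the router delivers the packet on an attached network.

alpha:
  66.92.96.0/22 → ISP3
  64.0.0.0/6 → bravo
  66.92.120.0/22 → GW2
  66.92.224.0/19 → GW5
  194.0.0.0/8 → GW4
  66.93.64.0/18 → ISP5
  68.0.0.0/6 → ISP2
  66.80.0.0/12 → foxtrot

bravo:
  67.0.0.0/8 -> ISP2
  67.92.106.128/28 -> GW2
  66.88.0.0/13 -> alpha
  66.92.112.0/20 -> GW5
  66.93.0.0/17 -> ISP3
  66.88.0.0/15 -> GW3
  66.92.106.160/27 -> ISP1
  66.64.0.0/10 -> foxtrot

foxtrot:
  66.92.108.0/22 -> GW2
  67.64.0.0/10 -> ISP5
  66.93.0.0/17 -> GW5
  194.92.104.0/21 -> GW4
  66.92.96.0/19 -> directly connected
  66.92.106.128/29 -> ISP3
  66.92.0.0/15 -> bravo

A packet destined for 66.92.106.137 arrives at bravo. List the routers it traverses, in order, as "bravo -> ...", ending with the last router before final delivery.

bravo -> alpha -> foxtrot

At bravo: longest match for 66.92.106.137 is 66.88.0.0/13 -> alpha
At alpha: longest match for 66.92.106.137 is 66.80.0.0/12 -> foxtrot
At foxtrot: longest match for 66.92.106.137 is 66.92.96.0/19 -> directly connected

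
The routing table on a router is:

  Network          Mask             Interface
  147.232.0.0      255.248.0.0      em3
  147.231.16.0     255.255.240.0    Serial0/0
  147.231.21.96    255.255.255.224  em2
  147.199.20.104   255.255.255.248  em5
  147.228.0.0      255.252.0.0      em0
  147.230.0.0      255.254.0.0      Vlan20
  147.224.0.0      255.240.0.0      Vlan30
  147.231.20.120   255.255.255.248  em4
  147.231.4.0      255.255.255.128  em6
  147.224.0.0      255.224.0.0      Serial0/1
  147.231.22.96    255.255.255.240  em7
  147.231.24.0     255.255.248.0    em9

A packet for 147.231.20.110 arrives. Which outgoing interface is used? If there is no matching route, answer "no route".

Routes whose prefix contains 147.231.20.110:
  147.224.0.0/11 (147.224.0.0 - 147.255.255.255) -> Serial0/1
  147.224.0.0/12 (147.224.0.0 - 147.239.255.255) -> Vlan30
  147.228.0.0/14 (147.228.0.0 - 147.231.255.255) -> em0
  147.230.0.0/15 (147.230.0.0 - 147.231.255.255) -> Vlan20
  147.231.16.0/20 (147.231.16.0 - 147.231.31.255) -> Serial0/0
More-specific entries that do NOT match:
  147.199.20.104/29 (147.199.20.104 - 147.199.20.111) does not contain 147.231.20.110
  147.231.20.120/29 (147.231.20.120 - 147.231.20.127) does not contain 147.231.20.110
  147.231.22.96/28 (147.231.22.96 - 147.231.22.111) does not contain 147.231.20.110
  147.231.21.96/27 (147.231.21.96 - 147.231.21.127) does not contain 147.231.20.110
  147.231.4.0/25 (147.231.4.0 - 147.231.4.127) does not contain 147.231.20.110
  147.231.24.0/21 (147.231.24.0 - 147.231.31.255) does not contain 147.231.20.110
Longest matching prefix is /20 -> interface Serial0/0.

Serial0/0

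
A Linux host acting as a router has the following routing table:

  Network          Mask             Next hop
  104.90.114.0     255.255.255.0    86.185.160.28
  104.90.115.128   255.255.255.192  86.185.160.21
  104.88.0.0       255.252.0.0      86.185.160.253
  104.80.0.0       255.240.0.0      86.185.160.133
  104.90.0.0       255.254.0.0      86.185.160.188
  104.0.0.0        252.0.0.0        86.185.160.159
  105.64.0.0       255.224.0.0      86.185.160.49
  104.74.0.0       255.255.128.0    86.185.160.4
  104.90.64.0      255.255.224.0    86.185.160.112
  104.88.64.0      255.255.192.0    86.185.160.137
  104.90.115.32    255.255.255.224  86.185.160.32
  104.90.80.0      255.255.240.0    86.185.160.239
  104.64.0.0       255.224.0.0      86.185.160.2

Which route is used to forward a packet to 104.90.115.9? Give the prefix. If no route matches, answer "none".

104.90.0.0/15

Entries matching 104.90.115.9:
  104.0.0.0/6 (104.0.0.0 - 107.255.255.255)
  104.64.0.0/11 (104.64.0.0 - 104.95.255.255)
  104.80.0.0/12 (104.80.0.0 - 104.95.255.255)
  104.88.0.0/14 (104.88.0.0 - 104.91.255.255)
  104.90.0.0/15 (104.90.0.0 - 104.91.255.255)
Most specific is 104.90.0.0/15.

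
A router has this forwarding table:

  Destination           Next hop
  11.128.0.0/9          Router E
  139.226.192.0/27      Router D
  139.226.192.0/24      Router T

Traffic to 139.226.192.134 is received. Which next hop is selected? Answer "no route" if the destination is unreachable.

Router T

Routes whose prefix contains 139.226.192.134:
  139.226.192.0/24 (139.226.192.0 - 139.226.192.255) -> Router T
More-specific entries that do NOT match:
  139.226.192.0/27 (139.226.192.0 - 139.226.192.31) does not contain 139.226.192.134
Longest matching prefix is /24 -> next hop Router T.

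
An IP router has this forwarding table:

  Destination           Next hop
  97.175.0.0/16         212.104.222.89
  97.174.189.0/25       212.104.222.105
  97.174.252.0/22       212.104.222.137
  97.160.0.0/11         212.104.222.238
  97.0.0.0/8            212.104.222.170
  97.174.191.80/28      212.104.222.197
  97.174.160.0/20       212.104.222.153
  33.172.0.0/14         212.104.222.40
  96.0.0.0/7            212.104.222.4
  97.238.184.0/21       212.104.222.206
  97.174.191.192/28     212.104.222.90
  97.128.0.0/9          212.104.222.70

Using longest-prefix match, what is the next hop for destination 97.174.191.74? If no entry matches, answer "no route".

Routes whose prefix contains 97.174.191.74:
  96.0.0.0/7 (96.0.0.0 - 97.255.255.255) -> 212.104.222.4
  97.0.0.0/8 (97.0.0.0 - 97.255.255.255) -> 212.104.222.170
  97.128.0.0/9 (97.128.0.0 - 97.255.255.255) -> 212.104.222.70
  97.160.0.0/11 (97.160.0.0 - 97.191.255.255) -> 212.104.222.238
More-specific entries that do NOT match:
  97.174.191.80/28 (97.174.191.80 - 97.174.191.95) does not contain 97.174.191.74
  97.174.191.192/28 (97.174.191.192 - 97.174.191.207) does not contain 97.174.191.74
  97.174.189.0/25 (97.174.189.0 - 97.174.189.127) does not contain 97.174.191.74
  97.174.252.0/22 (97.174.252.0 - 97.174.255.255) does not contain 97.174.191.74
  97.238.184.0/21 (97.238.184.0 - 97.238.191.255) does not contain 97.174.191.74
  97.174.160.0/20 (97.174.160.0 - 97.174.175.255) does not contain 97.174.191.74
  97.175.0.0/16 (97.175.0.0 - 97.175.255.255) does not contain 97.174.191.74
  33.172.0.0/14 (33.172.0.0 - 33.175.255.255) does not contain 97.174.191.74
Longest matching prefix is /11 -> next hop 212.104.222.238.

212.104.222.238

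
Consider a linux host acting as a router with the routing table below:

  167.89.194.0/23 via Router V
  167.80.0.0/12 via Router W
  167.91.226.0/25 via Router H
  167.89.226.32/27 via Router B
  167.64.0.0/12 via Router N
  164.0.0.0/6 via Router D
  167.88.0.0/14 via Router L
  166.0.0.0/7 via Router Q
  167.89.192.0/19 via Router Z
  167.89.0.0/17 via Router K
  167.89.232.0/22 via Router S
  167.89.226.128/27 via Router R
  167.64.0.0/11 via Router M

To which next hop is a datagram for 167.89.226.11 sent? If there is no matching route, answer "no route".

Routes whose prefix contains 167.89.226.11:
  164.0.0.0/6 (164.0.0.0 - 167.255.255.255) -> Router D
  166.0.0.0/7 (166.0.0.0 - 167.255.255.255) -> Router Q
  167.64.0.0/11 (167.64.0.0 - 167.95.255.255) -> Router M
  167.80.0.0/12 (167.80.0.0 - 167.95.255.255) -> Router W
  167.88.0.0/14 (167.88.0.0 - 167.91.255.255) -> Router L
More-specific entries that do NOT match:
  167.89.226.32/27 (167.89.226.32 - 167.89.226.63) does not contain 167.89.226.11
  167.89.226.128/27 (167.89.226.128 - 167.89.226.159) does not contain 167.89.226.11
  167.91.226.0/25 (167.91.226.0 - 167.91.226.127) does not contain 167.89.226.11
  167.89.194.0/23 (167.89.194.0 - 167.89.195.255) does not contain 167.89.226.11
  167.89.232.0/22 (167.89.232.0 - 167.89.235.255) does not contain 167.89.226.11
  167.89.192.0/19 (167.89.192.0 - 167.89.223.255) does not contain 167.89.226.11
  167.89.0.0/17 (167.89.0.0 - 167.89.127.255) does not contain 167.89.226.11
Longest matching prefix is /14 -> next hop Router L.

Router L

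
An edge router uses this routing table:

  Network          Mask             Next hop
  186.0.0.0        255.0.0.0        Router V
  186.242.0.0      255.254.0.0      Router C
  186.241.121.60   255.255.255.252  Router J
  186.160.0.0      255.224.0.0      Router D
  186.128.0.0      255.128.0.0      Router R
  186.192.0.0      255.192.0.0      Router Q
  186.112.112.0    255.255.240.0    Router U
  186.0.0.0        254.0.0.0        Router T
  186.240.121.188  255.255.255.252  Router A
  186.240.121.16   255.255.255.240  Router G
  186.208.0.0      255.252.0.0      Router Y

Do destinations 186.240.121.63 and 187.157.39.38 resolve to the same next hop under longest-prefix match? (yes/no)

186.240.121.63: longest match 186.192.0.0/10 -> Router Q
187.157.39.38: longest match 186.0.0.0/7 -> Router T

no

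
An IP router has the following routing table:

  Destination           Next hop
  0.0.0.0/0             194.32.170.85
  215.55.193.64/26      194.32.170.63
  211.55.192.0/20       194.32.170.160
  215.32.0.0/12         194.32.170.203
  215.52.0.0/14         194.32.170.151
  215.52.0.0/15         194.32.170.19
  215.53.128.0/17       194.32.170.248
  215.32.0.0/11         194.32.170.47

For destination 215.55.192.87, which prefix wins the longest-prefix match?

Entries matching 215.55.192.87:
  0.0.0.0/0 (default, matches everything)
  215.32.0.0/11 (215.32.0.0 - 215.63.255.255)
  215.52.0.0/14 (215.52.0.0 - 215.55.255.255)
Most specific is 215.52.0.0/14.

215.52.0.0/14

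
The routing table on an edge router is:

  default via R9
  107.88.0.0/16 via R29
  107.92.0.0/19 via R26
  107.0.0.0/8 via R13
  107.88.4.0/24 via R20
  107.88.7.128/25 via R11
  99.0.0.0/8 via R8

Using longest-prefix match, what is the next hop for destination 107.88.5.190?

R29

Routes whose prefix contains 107.88.5.190:
  0.0.0.0/0 (default, matches everything) -> R9
  107.0.0.0/8 (107.0.0.0 - 107.255.255.255) -> R13
  107.88.0.0/16 (107.88.0.0 - 107.88.255.255) -> R29
More-specific entries that do NOT match:
  107.88.7.128/25 (107.88.7.128 - 107.88.7.255) does not contain 107.88.5.190
  107.88.4.0/24 (107.88.4.0 - 107.88.4.255) does not contain 107.88.5.190
  107.92.0.0/19 (107.92.0.0 - 107.92.31.255) does not contain 107.88.5.190
Longest matching prefix is /16 -> next hop R29.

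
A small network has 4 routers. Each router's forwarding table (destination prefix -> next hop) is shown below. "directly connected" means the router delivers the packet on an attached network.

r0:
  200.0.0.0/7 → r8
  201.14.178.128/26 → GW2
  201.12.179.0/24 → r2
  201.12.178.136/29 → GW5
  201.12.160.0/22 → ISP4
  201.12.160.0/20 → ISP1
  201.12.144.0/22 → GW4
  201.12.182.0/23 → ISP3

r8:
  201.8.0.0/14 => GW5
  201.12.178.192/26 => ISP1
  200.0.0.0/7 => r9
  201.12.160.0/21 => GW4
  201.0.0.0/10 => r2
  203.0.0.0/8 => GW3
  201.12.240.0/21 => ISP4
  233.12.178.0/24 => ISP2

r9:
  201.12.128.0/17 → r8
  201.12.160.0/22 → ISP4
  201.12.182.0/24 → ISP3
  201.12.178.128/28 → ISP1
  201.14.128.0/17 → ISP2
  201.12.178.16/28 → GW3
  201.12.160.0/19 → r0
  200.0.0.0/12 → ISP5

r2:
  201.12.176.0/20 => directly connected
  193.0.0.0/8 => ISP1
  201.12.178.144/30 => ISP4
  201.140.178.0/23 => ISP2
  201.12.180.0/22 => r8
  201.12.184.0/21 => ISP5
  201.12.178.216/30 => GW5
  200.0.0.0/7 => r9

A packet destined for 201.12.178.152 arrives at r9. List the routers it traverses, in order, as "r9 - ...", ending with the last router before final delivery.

r9 - r0 - r8 - r2

At r9: longest match for 201.12.178.152 is 201.12.160.0/19 -> r0
At r0: longest match for 201.12.178.152 is 200.0.0.0/7 -> r8
At r8: longest match for 201.12.178.152 is 201.0.0.0/10 -> r2
At r2: longest match for 201.12.178.152 is 201.12.176.0/20 -> directly connected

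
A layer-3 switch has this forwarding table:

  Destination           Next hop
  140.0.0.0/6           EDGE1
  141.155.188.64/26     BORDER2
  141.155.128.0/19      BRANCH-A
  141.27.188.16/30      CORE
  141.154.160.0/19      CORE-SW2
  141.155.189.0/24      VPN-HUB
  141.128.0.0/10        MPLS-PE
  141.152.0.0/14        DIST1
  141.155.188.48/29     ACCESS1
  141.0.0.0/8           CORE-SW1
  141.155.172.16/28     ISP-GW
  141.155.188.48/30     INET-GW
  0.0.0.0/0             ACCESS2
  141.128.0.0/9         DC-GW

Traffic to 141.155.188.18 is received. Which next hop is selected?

DIST1

Routes whose prefix contains 141.155.188.18:
  0.0.0.0/0 (default, matches everything) -> ACCESS2
  140.0.0.0/6 (140.0.0.0 - 143.255.255.255) -> EDGE1
  141.0.0.0/8 (141.0.0.0 - 141.255.255.255) -> CORE-SW1
  141.128.0.0/9 (141.128.0.0 - 141.255.255.255) -> DC-GW
  141.128.0.0/10 (141.128.0.0 - 141.191.255.255) -> MPLS-PE
  141.152.0.0/14 (141.152.0.0 - 141.155.255.255) -> DIST1
More-specific entries that do NOT match:
  141.27.188.16/30 (141.27.188.16 - 141.27.188.19) does not contain 141.155.188.18
  141.155.188.48/30 (141.155.188.48 - 141.155.188.51) does not contain 141.155.188.18
  141.155.188.48/29 (141.155.188.48 - 141.155.188.55) does not contain 141.155.188.18
  141.155.172.16/28 (141.155.172.16 - 141.155.172.31) does not contain 141.155.188.18
  141.155.188.64/26 (141.155.188.64 - 141.155.188.127) does not contain 141.155.188.18
  141.155.189.0/24 (141.155.189.0 - 141.155.189.255) does not contain 141.155.188.18
  141.155.128.0/19 (141.155.128.0 - 141.155.159.255) does not contain 141.155.188.18
  141.154.160.0/19 (141.154.160.0 - 141.154.191.255) does not contain 141.155.188.18
Longest matching prefix is /14 -> next hop DIST1.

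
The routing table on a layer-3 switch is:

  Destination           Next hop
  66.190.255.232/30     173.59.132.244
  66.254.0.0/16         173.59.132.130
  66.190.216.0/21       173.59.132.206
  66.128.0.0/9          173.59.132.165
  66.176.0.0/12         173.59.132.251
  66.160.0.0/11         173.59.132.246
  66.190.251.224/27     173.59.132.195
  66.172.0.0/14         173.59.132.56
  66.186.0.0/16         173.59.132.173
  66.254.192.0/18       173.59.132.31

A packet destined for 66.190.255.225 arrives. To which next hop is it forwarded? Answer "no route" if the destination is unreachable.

Routes whose prefix contains 66.190.255.225:
  66.128.0.0/9 (66.128.0.0 - 66.255.255.255) -> 173.59.132.165
  66.160.0.0/11 (66.160.0.0 - 66.191.255.255) -> 173.59.132.246
  66.176.0.0/12 (66.176.0.0 - 66.191.255.255) -> 173.59.132.251
More-specific entries that do NOT match:
  66.190.255.232/30 (66.190.255.232 - 66.190.255.235) does not contain 66.190.255.225
  66.190.251.224/27 (66.190.251.224 - 66.190.251.255) does not contain 66.190.255.225
  66.190.216.0/21 (66.190.216.0 - 66.190.223.255) does not contain 66.190.255.225
  66.254.192.0/18 (66.254.192.0 - 66.254.255.255) does not contain 66.190.255.225
  66.254.0.0/16 (66.254.0.0 - 66.254.255.255) does not contain 66.190.255.225
  66.186.0.0/16 (66.186.0.0 - 66.186.255.255) does not contain 66.190.255.225
  66.172.0.0/14 (66.172.0.0 - 66.175.255.255) does not contain 66.190.255.225
Longest matching prefix is /12 -> next hop 173.59.132.251.

173.59.132.251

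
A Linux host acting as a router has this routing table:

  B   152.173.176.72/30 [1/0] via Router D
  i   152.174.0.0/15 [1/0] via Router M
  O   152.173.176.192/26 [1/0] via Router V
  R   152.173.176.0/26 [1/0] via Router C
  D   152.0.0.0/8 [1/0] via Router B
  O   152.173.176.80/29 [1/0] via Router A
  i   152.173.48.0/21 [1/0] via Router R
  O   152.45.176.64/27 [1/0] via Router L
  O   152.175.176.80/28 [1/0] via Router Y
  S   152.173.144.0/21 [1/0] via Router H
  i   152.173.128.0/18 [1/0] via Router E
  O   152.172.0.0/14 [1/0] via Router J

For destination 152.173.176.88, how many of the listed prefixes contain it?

3

Prefixes containing 152.173.176.88:
  152.0.0.0/8 (152.0.0.0 - 152.255.255.255)
  152.172.0.0/14 (152.172.0.0 - 152.175.255.255)
  152.173.128.0/18 (152.173.128.0 - 152.173.191.255)
Total matching entries: 3.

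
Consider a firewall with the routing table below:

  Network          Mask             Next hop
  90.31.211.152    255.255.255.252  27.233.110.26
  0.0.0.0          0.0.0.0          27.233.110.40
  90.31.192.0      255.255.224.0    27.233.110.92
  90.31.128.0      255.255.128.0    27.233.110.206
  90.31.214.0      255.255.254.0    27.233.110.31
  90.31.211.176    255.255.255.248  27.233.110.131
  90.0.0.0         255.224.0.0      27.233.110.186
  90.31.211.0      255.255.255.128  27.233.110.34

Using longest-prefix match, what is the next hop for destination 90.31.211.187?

Routes whose prefix contains 90.31.211.187:
  0.0.0.0/0 (default, matches everything) -> 27.233.110.40
  90.0.0.0/11 (90.0.0.0 - 90.31.255.255) -> 27.233.110.186
  90.31.128.0/17 (90.31.128.0 - 90.31.255.255) -> 27.233.110.206
  90.31.192.0/19 (90.31.192.0 - 90.31.223.255) -> 27.233.110.92
More-specific entries that do NOT match:
  90.31.211.152/30 (90.31.211.152 - 90.31.211.155) does not contain 90.31.211.187
  90.31.211.176/29 (90.31.211.176 - 90.31.211.183) does not contain 90.31.211.187
  90.31.211.0/25 (90.31.211.0 - 90.31.211.127) does not contain 90.31.211.187
  90.31.214.0/23 (90.31.214.0 - 90.31.215.255) does not contain 90.31.211.187
Longest matching prefix is /19 -> next hop 27.233.110.92.

27.233.110.92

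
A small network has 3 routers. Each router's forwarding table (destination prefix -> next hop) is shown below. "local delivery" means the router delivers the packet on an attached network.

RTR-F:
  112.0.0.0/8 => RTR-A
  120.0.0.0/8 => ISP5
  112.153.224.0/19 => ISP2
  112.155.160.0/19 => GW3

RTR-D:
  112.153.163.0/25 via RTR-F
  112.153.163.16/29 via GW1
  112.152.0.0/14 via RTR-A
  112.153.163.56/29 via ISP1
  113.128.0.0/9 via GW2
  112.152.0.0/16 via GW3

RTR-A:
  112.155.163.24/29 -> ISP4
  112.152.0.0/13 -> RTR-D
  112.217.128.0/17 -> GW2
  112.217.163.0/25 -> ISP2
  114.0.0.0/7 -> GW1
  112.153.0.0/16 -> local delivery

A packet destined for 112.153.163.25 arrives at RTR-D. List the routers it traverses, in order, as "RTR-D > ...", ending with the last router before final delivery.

At RTR-D: longest match for 112.153.163.25 is 112.153.163.0/25 -> RTR-F
At RTR-F: longest match for 112.153.163.25 is 112.0.0.0/8 -> RTR-A
At RTR-A: longest match for 112.153.163.25 is 112.153.0.0/16 -> local delivery

RTR-D > RTR-F > RTR-A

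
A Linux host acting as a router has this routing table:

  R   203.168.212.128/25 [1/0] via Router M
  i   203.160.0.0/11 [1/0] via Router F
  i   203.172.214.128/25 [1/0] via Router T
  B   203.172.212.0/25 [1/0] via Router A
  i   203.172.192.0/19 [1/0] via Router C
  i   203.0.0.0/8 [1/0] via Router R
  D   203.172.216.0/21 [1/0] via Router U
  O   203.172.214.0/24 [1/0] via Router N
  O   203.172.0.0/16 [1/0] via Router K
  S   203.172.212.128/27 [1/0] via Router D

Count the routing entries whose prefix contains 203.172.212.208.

Prefixes containing 203.172.212.208:
  203.0.0.0/8 (203.0.0.0 - 203.255.255.255)
  203.160.0.0/11 (203.160.0.0 - 203.191.255.255)
  203.172.0.0/16 (203.172.0.0 - 203.172.255.255)
  203.172.192.0/19 (203.172.192.0 - 203.172.223.255)
Total matching entries: 4.

4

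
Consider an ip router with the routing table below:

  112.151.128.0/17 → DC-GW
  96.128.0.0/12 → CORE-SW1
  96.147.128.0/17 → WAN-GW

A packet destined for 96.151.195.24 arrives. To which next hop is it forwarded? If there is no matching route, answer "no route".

no route

No entry's prefix contains 96.151.195.24; there is no default route.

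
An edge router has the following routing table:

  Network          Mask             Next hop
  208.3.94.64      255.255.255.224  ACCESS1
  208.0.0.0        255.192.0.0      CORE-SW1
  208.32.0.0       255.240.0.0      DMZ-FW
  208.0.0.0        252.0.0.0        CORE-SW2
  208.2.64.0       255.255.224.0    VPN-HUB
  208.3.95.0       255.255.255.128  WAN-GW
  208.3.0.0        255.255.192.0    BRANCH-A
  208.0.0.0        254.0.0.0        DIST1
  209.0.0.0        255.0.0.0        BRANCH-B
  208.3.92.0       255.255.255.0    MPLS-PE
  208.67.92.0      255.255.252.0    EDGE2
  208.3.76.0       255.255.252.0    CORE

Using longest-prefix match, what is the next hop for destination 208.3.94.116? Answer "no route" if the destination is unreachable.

Routes whose prefix contains 208.3.94.116:
  208.0.0.0/6 (208.0.0.0 - 211.255.255.255) -> CORE-SW2
  208.0.0.0/7 (208.0.0.0 - 209.255.255.255) -> DIST1
  208.0.0.0/10 (208.0.0.0 - 208.63.255.255) -> CORE-SW1
More-specific entries that do NOT match:
  208.3.94.64/27 (208.3.94.64 - 208.3.94.95) does not contain 208.3.94.116
  208.3.95.0/25 (208.3.95.0 - 208.3.95.127) does not contain 208.3.94.116
  208.3.92.0/24 (208.3.92.0 - 208.3.92.255) does not contain 208.3.94.116
  208.67.92.0/22 (208.67.92.0 - 208.67.95.255) does not contain 208.3.94.116
  208.3.76.0/22 (208.3.76.0 - 208.3.79.255) does not contain 208.3.94.116
  208.2.64.0/19 (208.2.64.0 - 208.2.95.255) does not contain 208.3.94.116
  208.3.0.0/18 (208.3.0.0 - 208.3.63.255) does not contain 208.3.94.116
  208.32.0.0/12 (208.32.0.0 - 208.47.255.255) does not contain 208.3.94.116
Longest matching prefix is /10 -> next hop CORE-SW1.

CORE-SW1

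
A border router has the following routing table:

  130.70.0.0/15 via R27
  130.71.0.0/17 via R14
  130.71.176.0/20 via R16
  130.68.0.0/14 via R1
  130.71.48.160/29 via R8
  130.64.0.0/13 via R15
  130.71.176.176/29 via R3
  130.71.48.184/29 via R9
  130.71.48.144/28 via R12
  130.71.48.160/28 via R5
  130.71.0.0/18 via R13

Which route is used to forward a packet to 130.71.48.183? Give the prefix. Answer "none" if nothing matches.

Entries matching 130.71.48.183:
  130.64.0.0/13 (130.64.0.0 - 130.71.255.255)
  130.68.0.0/14 (130.68.0.0 - 130.71.255.255)
  130.70.0.0/15 (130.70.0.0 - 130.71.255.255)
  130.71.0.0/17 (130.71.0.0 - 130.71.127.255)
  130.71.0.0/18 (130.71.0.0 - 130.71.63.255)
Most specific is 130.71.0.0/18.

130.71.0.0/18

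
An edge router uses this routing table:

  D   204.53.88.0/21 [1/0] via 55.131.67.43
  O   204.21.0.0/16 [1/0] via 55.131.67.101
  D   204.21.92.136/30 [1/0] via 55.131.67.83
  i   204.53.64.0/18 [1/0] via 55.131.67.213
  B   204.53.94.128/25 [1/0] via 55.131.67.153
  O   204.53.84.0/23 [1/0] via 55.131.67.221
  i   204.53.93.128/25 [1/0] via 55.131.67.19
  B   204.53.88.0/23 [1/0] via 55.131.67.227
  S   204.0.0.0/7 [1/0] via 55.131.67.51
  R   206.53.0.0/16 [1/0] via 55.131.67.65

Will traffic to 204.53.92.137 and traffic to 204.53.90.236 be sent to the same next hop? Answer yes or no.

204.53.92.137: longest match 204.53.88.0/21 -> 55.131.67.43
204.53.90.236: longest match 204.53.88.0/21 -> 55.131.67.43

yes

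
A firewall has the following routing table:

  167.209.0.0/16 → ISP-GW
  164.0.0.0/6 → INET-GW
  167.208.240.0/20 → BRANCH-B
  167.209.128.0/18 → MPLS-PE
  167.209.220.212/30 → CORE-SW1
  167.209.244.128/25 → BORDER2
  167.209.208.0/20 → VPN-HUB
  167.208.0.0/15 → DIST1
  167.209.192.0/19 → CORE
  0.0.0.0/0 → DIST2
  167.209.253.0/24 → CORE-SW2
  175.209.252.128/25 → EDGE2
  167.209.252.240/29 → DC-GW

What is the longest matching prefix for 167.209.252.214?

Entries matching 167.209.252.214:
  0.0.0.0/0 (default, matches everything)
  164.0.0.0/6 (164.0.0.0 - 167.255.255.255)
  167.208.0.0/15 (167.208.0.0 - 167.209.255.255)
  167.209.0.0/16 (167.209.0.0 - 167.209.255.255)
Most specific is 167.209.0.0/16.

167.209.0.0/16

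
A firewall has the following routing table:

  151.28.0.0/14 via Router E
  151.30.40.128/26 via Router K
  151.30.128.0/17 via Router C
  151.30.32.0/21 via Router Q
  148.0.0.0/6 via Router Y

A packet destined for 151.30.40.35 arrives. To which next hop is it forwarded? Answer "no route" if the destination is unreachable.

Router E

Routes whose prefix contains 151.30.40.35:
  148.0.0.0/6 (148.0.0.0 - 151.255.255.255) -> Router Y
  151.28.0.0/14 (151.28.0.0 - 151.31.255.255) -> Router E
More-specific entries that do NOT match:
  151.30.40.128/26 (151.30.40.128 - 151.30.40.191) does not contain 151.30.40.35
  151.30.32.0/21 (151.30.32.0 - 151.30.39.255) does not contain 151.30.40.35
  151.30.128.0/17 (151.30.128.0 - 151.30.255.255) does not contain 151.30.40.35
Longest matching prefix is /14 -> next hop Router E.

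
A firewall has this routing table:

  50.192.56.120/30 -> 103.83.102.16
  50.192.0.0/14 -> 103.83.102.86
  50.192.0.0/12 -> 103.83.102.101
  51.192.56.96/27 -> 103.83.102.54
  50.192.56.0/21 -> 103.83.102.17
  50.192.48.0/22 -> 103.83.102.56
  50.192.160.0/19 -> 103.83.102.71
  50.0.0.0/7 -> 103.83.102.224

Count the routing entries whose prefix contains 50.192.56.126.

Prefixes containing 50.192.56.126:
  50.0.0.0/7 (50.0.0.0 - 51.255.255.255)
  50.192.0.0/12 (50.192.0.0 - 50.207.255.255)
  50.192.0.0/14 (50.192.0.0 - 50.195.255.255)
  50.192.56.0/21 (50.192.56.0 - 50.192.63.255)
Total matching entries: 4.

4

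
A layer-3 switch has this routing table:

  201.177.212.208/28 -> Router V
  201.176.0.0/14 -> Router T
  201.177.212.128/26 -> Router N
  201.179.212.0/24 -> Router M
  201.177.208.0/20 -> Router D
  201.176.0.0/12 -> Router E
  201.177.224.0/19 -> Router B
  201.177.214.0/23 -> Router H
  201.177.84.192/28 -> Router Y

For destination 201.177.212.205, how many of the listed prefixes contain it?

3

Prefixes containing 201.177.212.205:
  201.176.0.0/12 (201.176.0.0 - 201.191.255.255)
  201.176.0.0/14 (201.176.0.0 - 201.179.255.255)
  201.177.208.0/20 (201.177.208.0 - 201.177.223.255)
Total matching entries: 3.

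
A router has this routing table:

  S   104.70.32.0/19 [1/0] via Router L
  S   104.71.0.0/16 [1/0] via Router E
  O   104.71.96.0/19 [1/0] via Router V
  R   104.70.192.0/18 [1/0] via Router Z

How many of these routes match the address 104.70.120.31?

No listed prefix contains 104.70.120.31.
Total matching entries: 0.

0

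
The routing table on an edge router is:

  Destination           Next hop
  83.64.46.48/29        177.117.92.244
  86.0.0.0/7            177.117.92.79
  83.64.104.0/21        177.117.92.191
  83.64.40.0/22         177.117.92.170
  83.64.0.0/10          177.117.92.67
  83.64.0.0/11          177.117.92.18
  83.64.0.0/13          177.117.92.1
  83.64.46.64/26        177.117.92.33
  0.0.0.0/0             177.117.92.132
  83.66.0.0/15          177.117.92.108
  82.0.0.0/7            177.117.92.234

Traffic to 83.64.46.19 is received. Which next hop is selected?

Routes whose prefix contains 83.64.46.19:
  0.0.0.0/0 (default, matches everything) -> 177.117.92.132
  82.0.0.0/7 (82.0.0.0 - 83.255.255.255) -> 177.117.92.234
  83.64.0.0/10 (83.64.0.0 - 83.127.255.255) -> 177.117.92.67
  83.64.0.0/11 (83.64.0.0 - 83.95.255.255) -> 177.117.92.18
  83.64.0.0/13 (83.64.0.0 - 83.71.255.255) -> 177.117.92.1
More-specific entries that do NOT match:
  83.64.46.48/29 (83.64.46.48 - 83.64.46.55) does not contain 83.64.46.19
  83.64.46.64/26 (83.64.46.64 - 83.64.46.127) does not contain 83.64.46.19
  83.64.40.0/22 (83.64.40.0 - 83.64.43.255) does not contain 83.64.46.19
  83.64.104.0/21 (83.64.104.0 - 83.64.111.255) does not contain 83.64.46.19
  83.66.0.0/15 (83.66.0.0 - 83.67.255.255) does not contain 83.64.46.19
Longest matching prefix is /13 -> next hop 177.117.92.1.

177.117.92.1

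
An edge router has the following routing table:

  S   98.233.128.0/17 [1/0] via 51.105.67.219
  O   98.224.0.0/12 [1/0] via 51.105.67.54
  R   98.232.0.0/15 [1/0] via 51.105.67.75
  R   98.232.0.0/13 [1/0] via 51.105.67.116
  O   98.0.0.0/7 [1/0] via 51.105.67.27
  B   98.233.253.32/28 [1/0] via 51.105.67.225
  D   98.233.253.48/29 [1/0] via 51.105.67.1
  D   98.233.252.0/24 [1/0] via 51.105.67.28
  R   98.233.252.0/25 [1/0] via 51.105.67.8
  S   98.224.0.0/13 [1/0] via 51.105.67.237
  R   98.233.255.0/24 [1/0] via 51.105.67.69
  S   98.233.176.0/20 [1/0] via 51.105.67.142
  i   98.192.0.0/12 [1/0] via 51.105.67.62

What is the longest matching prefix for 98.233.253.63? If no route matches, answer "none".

Entries matching 98.233.253.63:
  98.0.0.0/7 (98.0.0.0 - 99.255.255.255)
  98.224.0.0/12 (98.224.0.0 - 98.239.255.255)
  98.232.0.0/13 (98.232.0.0 - 98.239.255.255)
  98.232.0.0/15 (98.232.0.0 - 98.233.255.255)
  98.233.128.0/17 (98.233.128.0 - 98.233.255.255)
Most specific is 98.233.128.0/17.

98.233.128.0/17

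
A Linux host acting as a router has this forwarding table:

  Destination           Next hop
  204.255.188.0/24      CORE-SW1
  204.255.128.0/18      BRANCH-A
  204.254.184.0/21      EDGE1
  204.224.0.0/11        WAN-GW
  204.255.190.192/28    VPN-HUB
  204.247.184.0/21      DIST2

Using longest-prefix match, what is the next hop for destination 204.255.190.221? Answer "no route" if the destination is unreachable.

Routes whose prefix contains 204.255.190.221:
  204.224.0.0/11 (204.224.0.0 - 204.255.255.255) -> WAN-GW
  204.255.128.0/18 (204.255.128.0 - 204.255.191.255) -> BRANCH-A
More-specific entries that do NOT match:
  204.255.190.192/28 (204.255.190.192 - 204.255.190.207) does not contain 204.255.190.221
  204.255.188.0/24 (204.255.188.0 - 204.255.188.255) does not contain 204.255.190.221
  204.254.184.0/21 (204.254.184.0 - 204.254.191.255) does not contain 204.255.190.221
  204.247.184.0/21 (204.247.184.0 - 204.247.191.255) does not contain 204.255.190.221
Longest matching prefix is /18 -> next hop BRANCH-A.

BRANCH-A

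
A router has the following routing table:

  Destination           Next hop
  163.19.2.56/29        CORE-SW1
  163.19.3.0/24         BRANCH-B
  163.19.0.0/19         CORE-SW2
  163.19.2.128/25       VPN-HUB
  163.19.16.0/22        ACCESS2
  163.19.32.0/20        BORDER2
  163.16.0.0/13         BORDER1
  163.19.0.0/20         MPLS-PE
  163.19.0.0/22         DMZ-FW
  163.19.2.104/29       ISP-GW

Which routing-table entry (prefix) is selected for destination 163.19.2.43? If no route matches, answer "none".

163.19.0.0/22

Entries matching 163.19.2.43:
  163.16.0.0/13 (163.16.0.0 - 163.23.255.255)
  163.19.0.0/19 (163.19.0.0 - 163.19.31.255)
  163.19.0.0/20 (163.19.0.0 - 163.19.15.255)
  163.19.0.0/22 (163.19.0.0 - 163.19.3.255)
Most specific is 163.19.0.0/22.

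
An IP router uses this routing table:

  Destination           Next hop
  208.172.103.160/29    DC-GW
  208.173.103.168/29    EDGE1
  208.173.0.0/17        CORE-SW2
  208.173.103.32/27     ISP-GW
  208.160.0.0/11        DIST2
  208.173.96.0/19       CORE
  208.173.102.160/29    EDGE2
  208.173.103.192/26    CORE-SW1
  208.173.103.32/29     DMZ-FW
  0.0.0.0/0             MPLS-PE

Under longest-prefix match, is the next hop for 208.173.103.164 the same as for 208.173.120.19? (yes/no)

yes

208.173.103.164: longest match 208.173.96.0/19 -> CORE
208.173.120.19: longest match 208.173.96.0/19 -> CORE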